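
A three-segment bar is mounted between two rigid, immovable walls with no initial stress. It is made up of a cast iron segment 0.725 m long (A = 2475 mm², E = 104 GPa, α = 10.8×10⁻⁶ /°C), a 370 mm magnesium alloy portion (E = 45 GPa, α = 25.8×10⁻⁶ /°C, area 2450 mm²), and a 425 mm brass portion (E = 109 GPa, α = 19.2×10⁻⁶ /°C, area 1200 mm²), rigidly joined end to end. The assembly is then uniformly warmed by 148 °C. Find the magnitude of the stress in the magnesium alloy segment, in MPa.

σ ≈ 164 MPa (compressive)

Free thermal expansion of the whole bar: Σ αᵢΔT Lᵢ = 10.8×10⁻⁶×148×725 + 25.8×10⁻⁶×148×370 + 19.2×10⁻⁶×148×425 = 3.779 mm.
The rigid supports impose zero overall length change; the single axial force P common to all segments must satisfy P Σ Lᵢ/(AᵢEᵢ) = δ_free.
The series flexibility is Σ Lᵢ/(AᵢEᵢ) = 725/(2475×104×10³) + 370/(2450×45×10³) + 425/(1200×109×10³) = 9.422×10⁻⁶ mm/N.
Hence P = δ_free / Σ(L/AE) = 3.779/9.422×10⁻⁶ = 401.1 kN (compressive).
σ_{magnesium alloy} = P / A = 401100 / 2450 = 163.7 MPa.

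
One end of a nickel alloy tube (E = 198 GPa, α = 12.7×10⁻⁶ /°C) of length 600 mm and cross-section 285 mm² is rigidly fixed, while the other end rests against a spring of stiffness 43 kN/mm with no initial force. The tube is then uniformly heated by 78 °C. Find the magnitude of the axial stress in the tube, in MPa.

σ ≈ 61.5 MPa (compressive)

The unrestrained thermal change is αΔT L = 12.7×10⁻⁶ × 78 × 600 = 0.5944 mm.
Let P be the compressive force at the spring. The tube shortens elastically by PL/(AE) and the spring compresses by P/k; together these equal δ_free.
P [ L/(AE) + 1/k ] = δ_free → P [ 600/(285×198×10³) + 1/(43×10³) ] = 0.5944.
P = 0.5944 / 3.389×10⁻⁵ = 17540 N.
σ = P/A = 17540/285 = 61.54 MPa.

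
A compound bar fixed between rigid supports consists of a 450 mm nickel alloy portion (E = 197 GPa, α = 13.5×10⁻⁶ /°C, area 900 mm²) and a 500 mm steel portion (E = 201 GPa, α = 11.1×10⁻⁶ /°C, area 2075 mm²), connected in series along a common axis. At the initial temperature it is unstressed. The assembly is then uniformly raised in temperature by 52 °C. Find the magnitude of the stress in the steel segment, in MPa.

σ ≈ 78 MPa (compressive)

Free thermal expansion of the whole bar: Σ αᵢΔT Lᵢ = 13.5×10⁻⁶×52×450 + 11.1×10⁻⁶×52×500 = 0.6045 mm.
The rigid supports impose zero overall length change; the single axial force P common to all segments must satisfy P Σ Lᵢ/(AᵢEᵢ) = δ_free.
Σ Lᵢ/(AᵢEᵢ) = 450/(900×197×10³) + 500/(2075×201×10³) = 3.737×10⁻⁶ mm/N.
P = 0.6045 / 3.737×10⁻⁶ = 161800 N = 161.8 kN, compressive.
σ_{steel} = P / A = 161800 / 2075 = 77.96 MPa.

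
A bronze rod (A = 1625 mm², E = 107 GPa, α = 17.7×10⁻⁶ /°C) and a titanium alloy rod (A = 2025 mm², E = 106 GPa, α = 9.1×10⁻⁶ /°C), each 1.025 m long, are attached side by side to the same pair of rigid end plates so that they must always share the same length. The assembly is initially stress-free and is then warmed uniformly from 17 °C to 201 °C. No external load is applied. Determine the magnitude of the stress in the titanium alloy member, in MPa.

Both members must finish at the same length. With the larger α, the bronze tends to over-expand; the plates restrain it, putting the bronze in compression and the titanium alloy in tension. With no external load the two internal forces are equal and opposite, magnitude P.
Setting the final lengths equal and cancelling L: (α₁ − α₂)ΔT = P/(A₁E₁) + P/(A₂E₂).
|α₁ − α₂|·ΔT = 8.6×10⁻⁶ × 184 = 0.001582.
1/(A₁E₁) + 1/(A₂E₂) = 1/(1625×107×10³) + 1/(2025×106×10³) = 1.041×10⁻⁸ N⁻¹.
So P = 0.001582 / 1.041×10⁻⁸ = 152 kN.
σ_{titanium alloy} = P/A₂ = 152000/2025 = 75.07 MPa, tensile.

σ ≈ 75.1 MPa (tensile)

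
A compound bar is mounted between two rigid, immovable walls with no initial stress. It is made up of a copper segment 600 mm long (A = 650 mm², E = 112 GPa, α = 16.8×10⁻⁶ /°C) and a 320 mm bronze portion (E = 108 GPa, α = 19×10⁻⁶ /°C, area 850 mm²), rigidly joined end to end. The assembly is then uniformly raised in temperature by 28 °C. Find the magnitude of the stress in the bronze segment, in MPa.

σ ≈ 45.4 MPa (compressive)

With the walls removed the bar would change length by δ_free = Σ αᵢΔT Lᵢ = 16.8×10⁻⁶×28×600 + 19×10⁻⁶×28×320 = 0.4525 mm.
The walls prevent any net length change, so an axial force P (same in every segment) develops. Compatibility: P · Σ Lᵢ/(AᵢEᵢ) = δ_free.
The series flexibility is Σ Lᵢ/(AᵢEᵢ) = 600/(650×112×10³) + 320/(850×108×10³) = 1.173×10⁻⁵ mm/N.
Hence P = δ_free / Σ(L/AE) = 0.4525/1.173×10⁻⁵ = 38.58 kN (compressive).
σ_{bronze} = P / A = 38580 / 850 = 45.39 MPa.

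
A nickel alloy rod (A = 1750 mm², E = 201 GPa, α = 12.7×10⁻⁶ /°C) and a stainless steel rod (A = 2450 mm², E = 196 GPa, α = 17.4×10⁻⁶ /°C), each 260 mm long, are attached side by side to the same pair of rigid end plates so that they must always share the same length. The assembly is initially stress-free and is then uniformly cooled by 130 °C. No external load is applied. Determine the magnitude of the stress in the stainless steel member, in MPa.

Equilibrium of a rigid end plate with no external load gives equal and opposite internal forces ±P in the two members. Since α_{stainless steel} > α_{nickel alloy}, cooling drives the stainless steel into tension and the nickel alloy into compression.
Setting the final lengths equal and cancelling L: (α₁ − α₂)ΔT = P/(A₁E₁) + P/(A₂E₂).
|α₁ − α₂|·ΔT = 4.7×10⁻⁶ × 130 = 0.000611.
1/(A₁E₁) + 1/(A₂E₂) = 1/(1750×201×10³) + 1/(2450×196×10³) = 4.925×10⁻⁹ N⁻¹.
P = 0.000611 / 4.925×10⁻⁹ = 124100 N = 124.1 kN.
σ_{stainless steel} = P/A₂ = 124100/2450 = 50.63 MPa, tensile.

σ ≈ 50.6 MPa (tensile)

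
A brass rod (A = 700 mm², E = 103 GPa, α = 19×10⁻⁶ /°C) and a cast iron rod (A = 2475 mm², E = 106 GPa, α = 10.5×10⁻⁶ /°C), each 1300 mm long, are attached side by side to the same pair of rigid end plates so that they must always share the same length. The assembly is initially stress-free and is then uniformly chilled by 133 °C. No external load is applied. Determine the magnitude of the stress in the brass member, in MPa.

σ ≈ 91.3 MPa (tensile)

Both members must finish at the same length. With the larger α, the brass tends to over-contract; the plates restrain it, putting the brass in tension and the cast iron in compression. With no external load the two internal forces are equal and opposite, magnitude P.
Setting the final lengths equal and cancelling L: (α₁ − α₂)ΔT = P/(A₁E₁) + P/(A₂E₂).
|α₁ − α₂|·ΔT = 8.5×10⁻⁶ × 133 = 0.00113.
1/(A₁E₁) + 1/(A₂E₂) = 1/(700×103×10³) + 1/(2475×106×10³) = 1.768×10⁻⁸ N⁻¹.
P = 0.00113 / 1.768×10⁻⁸ = 63940 N = 63.94 kN.
σ_{brass} = P/A₁ = 63940/700 = 91.34 MPa, tensile.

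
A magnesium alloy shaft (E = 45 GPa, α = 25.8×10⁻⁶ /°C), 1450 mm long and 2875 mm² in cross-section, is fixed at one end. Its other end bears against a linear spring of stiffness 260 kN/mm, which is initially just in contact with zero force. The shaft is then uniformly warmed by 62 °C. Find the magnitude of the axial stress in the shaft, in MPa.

σ ≈ 53.6 MPa (compressive)

If the spring were absent the shaft would lengthen by αΔT L = 25.8×10⁻⁶ × 62 × 1450 = 2.319 mm.
With a force P in the spring, the elastic change of the shaft is PL/(AE) and that of the spring is P/k; compatibility requires their sum to equal δ_free.
P [ L/(AE) + 1/k ] = δ_free → P [ 1450/(2875×45×10³) + 1/(260×10³) ] = 2.319.
P = 2.319 / 1.505×10⁻⁵ = 154100 N.
σ = P/A = 154100/2875 = 53.59 MPa.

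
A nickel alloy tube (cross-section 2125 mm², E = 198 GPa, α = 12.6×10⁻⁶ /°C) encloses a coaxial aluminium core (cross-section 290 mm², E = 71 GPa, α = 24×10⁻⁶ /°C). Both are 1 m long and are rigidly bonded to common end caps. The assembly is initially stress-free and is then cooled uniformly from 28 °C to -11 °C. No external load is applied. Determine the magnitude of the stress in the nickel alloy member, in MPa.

σ ≈ 4.11 MPa (compressive)

The aluminium has the larger α, so on cooling it would change length more than the nickel alloy if both were free. The rigid plates force a common final length, so the aluminium is put into tension and the nickel alloy into compression, with equal and opposite forces P (no external load).
Setting the final lengths equal and cancelling L: (α₁ − α₂)ΔT = P/(A₁E₁) + P/(A₂E₂).
|α₁ − α₂|·ΔT = 11.4×10⁻⁶ × 39 = 0.0004446.
1/(A₁E₁) + 1/(A₂E₂) = 1/(2125×198×10³) + 1/(290×71×10³) = 5.094×10⁻⁸ N⁻¹.
P = 0.0004446 / 5.094×10⁻⁸ = 8727 N = 8.727 kN.
σ_{nickel alloy} = P/A₁ = 8727/2125 = 4.107 MPa, compressive.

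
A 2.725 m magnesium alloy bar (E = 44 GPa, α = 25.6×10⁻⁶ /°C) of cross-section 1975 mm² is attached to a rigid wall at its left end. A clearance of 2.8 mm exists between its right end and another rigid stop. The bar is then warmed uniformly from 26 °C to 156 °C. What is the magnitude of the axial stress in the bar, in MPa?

If the wall were absent the bar would grow by αΔT L = 25.6×10⁻⁶ × 130 × 2725 = 9.069 mm.
This exceeds the 2.8 mm gap, so the wall pushes back. The portion of expansion that must be recovered elastically is δ_free − gap = 9.069 − 2.8 = 6.269 mm.
Compatibility: PL/(AE) = 6.269 mm, so σ = P/A = E × (6.269/2725) = 101.2 MPa.

σ ≈ 101 MPa (compressive)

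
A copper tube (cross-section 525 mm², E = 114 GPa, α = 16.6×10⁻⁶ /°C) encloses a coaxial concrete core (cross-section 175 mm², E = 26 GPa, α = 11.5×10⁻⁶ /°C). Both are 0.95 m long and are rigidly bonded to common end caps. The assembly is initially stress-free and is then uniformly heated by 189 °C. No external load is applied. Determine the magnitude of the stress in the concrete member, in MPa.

Both members must finish at the same length. With the larger α, the copper tends to over-expand; the plates restrain it, putting the copper in compression and the concrete in tension. With no external load the two internal forces are equal and opposite, magnitude P.
Setting the final lengths equal and cancelling L: (α₁ − α₂)ΔT = P/(A₁E₁) + P/(A₂E₂).
|α₁ − α₂|·ΔT = 5.1×10⁻⁶ × 189 = 0.0009639.
1/(A₁E₁) + 1/(A₂E₂) = 1/(525×114×10³) + 1/(175×26×10³) = 2.365×10⁻⁷ N⁻¹.
So P = 0.0009639 / 2.365×10⁻⁷ = 4.076 kN.
σ_{concrete} = P/A₂ = 4076/175 = 23.29 MPa, tensile.

σ ≈ 23.3 MPa (tensile)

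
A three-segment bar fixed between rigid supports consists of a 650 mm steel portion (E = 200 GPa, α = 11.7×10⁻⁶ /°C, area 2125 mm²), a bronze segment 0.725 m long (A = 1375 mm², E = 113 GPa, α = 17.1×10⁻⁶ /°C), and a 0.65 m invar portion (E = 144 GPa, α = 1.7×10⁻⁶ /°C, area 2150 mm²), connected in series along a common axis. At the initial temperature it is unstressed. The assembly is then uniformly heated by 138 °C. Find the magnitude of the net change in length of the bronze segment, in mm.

If the supports were absent, the total length change would be Σ αᵢΔT Lᵢ = 11.7×10⁻⁶×138×650 + 17.1×10⁻⁶×138×725 + 1.7×10⁻⁶×138×650 = 2.913 mm.
The walls prevent any net length change, so an axial force P (same in every segment) develops. Compatibility: P · Σ Lᵢ/(AᵢEᵢ) = δ_free.
Σ Lᵢ/(AᵢEᵢ) = 650/(2125×200×10³) + 725/(1375×113×10³) + 650/(2150×144×10³) = 8.295×10⁻⁶ mm/N.
P = 2.913 / 8.295×10⁻⁶ = 351200 N = 351.2 kN, compressive.
For the bronze segment, free thermal change = 17.1×10⁻⁶×138×725 = 1.711 mm and elastic change from P = 351200×725/(1375×113×10³) = 1.639 mm; these oppose, so the net change is 0.0723 mm (segment lengthens).

|ΔL| ≈ 0.0723 mm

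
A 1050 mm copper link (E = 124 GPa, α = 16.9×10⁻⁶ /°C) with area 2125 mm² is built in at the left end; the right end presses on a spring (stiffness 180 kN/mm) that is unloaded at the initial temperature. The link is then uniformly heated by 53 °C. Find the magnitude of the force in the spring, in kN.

If the spring were absent the link would lengthen by αΔT L = 16.9×10⁻⁶ × 53 × 1050 = 0.9405 mm.
Let P be the compressive force at the spring. The link shortens elastically by PL/(AE) and the spring compresses by P/k; together these equal δ_free.
So P = δ_free / [L/(AE) + 1/k] = 0.9405 / [ 1050/(2125×124×10³) + 1/(180×10³) ].
P = 0.9405 / 9.54×10⁻⁶ = 98580 N.

P ≈ 98.6 kN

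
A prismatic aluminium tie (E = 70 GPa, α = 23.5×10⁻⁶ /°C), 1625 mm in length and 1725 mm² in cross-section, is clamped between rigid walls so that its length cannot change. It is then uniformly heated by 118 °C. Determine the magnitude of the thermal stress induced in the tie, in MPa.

Because both ends are immovable the net strain is zero, and the suppressed thermal strain is αΔT = 23.5×10⁻⁶ × 118 = 2773×10⁻⁶.
σ = EαΔT = 70×10³ × 23.5×10⁻⁶ × 118 = 194.1 MPa (compressive; the tie is trying to expand).

σ ≈ 194 MPa (compressive)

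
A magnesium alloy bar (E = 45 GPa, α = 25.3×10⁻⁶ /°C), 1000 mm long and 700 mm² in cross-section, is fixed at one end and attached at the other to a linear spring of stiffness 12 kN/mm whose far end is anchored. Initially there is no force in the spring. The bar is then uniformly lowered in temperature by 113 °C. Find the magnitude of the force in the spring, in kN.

The unrestrained thermal change is αΔT L = 25.3×10⁻⁶ × 113 × 1000 = 2.859 mm.
Let P be the tensile force in the spring. The bar extends elastically by PL/(AE) and the spring stretches by P/k; together these equal δ_free.
So P = δ_free / [L/(AE) + 1/k] = 2.859 / [ 1000/(700×45×10³) + 1/(12×10³) ].
P = 2.859 / 0.0001151 = 24840 N.

P ≈ 24.8 kN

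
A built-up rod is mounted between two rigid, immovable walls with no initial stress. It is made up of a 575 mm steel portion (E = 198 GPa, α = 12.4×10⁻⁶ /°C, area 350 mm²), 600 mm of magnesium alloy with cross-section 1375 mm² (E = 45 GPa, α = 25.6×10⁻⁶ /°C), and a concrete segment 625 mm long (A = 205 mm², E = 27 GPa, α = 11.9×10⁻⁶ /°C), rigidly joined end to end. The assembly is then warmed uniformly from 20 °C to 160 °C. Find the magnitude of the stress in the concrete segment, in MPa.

σ ≈ 156 MPa (compressive)

If the supports were absent, the total length change would be Σ αᵢΔT Lᵢ = 12.4×10⁻⁶×140×575 + 25.6×10⁻⁶×140×600 + 11.9×10⁻⁶×140×625 = 4.19 mm.
The walls prevent any net length change, so an axial force P (same in every segment) develops. Compatibility: P · Σ Lᵢ/(AᵢEᵢ) = δ_free.
The series flexibility is Σ Lᵢ/(AᵢEᵢ) = 575/(350×198×10³) + 600/(1375×45×10³) + 625/(205×27×10³) = 0.0001309 mm/N.
P = 4.19 / 0.0001309 = 32010 N = 32.01 kN, compressive.
σ_{concrete} = P / A = 32010 / 205 = 156.1 MPa.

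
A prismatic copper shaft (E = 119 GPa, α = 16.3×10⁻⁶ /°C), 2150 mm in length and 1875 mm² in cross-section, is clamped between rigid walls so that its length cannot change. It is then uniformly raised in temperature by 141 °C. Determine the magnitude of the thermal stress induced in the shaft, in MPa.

σ ≈ 273 MPa (compressive)

With length fixed, the mechanical strain must cancel the thermal strain αΔT = 16.3×10⁻⁶ × 141 = 2298.3×10⁻⁶.
σ = EαΔT = 119×10³ × 16.3×10⁻⁶ × 141 = 273.5 MPa (compressive; the shaft is trying to expand).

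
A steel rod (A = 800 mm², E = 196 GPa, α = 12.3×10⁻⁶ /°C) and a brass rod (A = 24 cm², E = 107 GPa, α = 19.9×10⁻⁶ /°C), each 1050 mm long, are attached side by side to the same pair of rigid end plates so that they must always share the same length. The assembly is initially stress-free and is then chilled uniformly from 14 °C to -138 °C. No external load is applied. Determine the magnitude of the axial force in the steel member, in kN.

P ≈ 112 kN (compressive in the steel)

The brass has the larger α, so on cooling it would change length more than the steel if both were free. The rigid plates force a common final length, so the brass is put into tension and the steel into compression, with equal and opposite forces P (no external load).
Setting the final lengths equal and cancelling L: (α₁ − α₂)ΔT = P/(A₁E₁) + P/(A₂E₂).
|α₁ − α₂|·ΔT = 7.6×10⁻⁶ × 152 = 0.001155.
1/(A₁E₁) + 1/(A₂E₂) = 1/(800×196×10³) + 1/(2400×107×10³) = 1.027×10⁻⁸ N⁻¹.
So P = 0.001155 / 1.027×10⁻⁸ = 112.5 kN.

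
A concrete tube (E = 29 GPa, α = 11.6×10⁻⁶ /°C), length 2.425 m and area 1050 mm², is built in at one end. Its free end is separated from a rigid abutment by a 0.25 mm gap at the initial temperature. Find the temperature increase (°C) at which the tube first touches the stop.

The gap closes when αΔT L = 0.25 mm, since the tube is still unstressed at that instant.
ΔT = 0.25 / (11.6×10⁻⁶ × 2425) = 8.887 °C.

ΔT ≈ 8.89 °C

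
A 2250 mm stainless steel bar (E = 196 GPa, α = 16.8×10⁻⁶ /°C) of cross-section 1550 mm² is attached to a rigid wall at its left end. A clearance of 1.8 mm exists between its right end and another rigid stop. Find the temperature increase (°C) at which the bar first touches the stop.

ΔT ≈ 47.6 °C

The gap closes when αΔT L = 1.8 mm, since the bar is still unstressed at that instant.
So ΔT = g/(αL) = 1.8/(16.8×10⁻⁶ × 2250) = 47.62 °C.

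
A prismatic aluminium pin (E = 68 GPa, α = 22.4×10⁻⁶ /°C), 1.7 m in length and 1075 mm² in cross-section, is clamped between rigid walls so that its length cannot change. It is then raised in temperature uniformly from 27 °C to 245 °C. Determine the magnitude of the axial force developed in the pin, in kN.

P ≈ 357 kN (compressive)

Full restraint means ε = 0, so the stress is σ = EαΔT = 68×10³ × 22.4×10⁻⁶ × 218 = 332.1 MPa.
Then P = σA = 332.1 × 1075 mm² = 357 kN, compressive.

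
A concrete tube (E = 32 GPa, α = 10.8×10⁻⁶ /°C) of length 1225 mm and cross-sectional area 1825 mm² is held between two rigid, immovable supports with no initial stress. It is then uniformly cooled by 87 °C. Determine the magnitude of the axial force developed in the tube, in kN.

P ≈ 54.9 kN (tensile)

The ends cannot move, so σ = EαΔT = 32×10³ × 10.8×10⁻⁶ × 87 = 30.07 MPa.
Then P = σA = 30.07 × 1825 mm² = 54.87 kN, tensile.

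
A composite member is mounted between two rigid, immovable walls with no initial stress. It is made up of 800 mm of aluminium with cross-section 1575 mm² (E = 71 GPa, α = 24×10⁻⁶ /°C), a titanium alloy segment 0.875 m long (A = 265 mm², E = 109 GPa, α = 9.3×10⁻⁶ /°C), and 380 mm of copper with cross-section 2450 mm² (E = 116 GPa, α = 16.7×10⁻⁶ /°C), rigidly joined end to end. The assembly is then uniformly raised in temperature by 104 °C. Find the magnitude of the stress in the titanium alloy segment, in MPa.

σ ≈ 341 MPa (compressive)

Free thermal expansion of the whole bar: Σ αᵢΔT Lᵢ = 24×10⁻⁶×104×800 + 9.3×10⁻⁶×104×875 + 16.7×10⁻⁶×104×380 = 3.503 mm.
The rigid supports impose zero overall length change; the single axial force P common to all segments must satisfy P Σ Lᵢ/(AᵢEᵢ) = δ_free.
Σ Lᵢ/(AᵢEᵢ) = 800/(1575×71×10³) + 875/(265×109×10³) + 380/(2450×116×10³) = 3.878×10⁻⁵ mm/N.
P = 3.503 / 3.878×10⁻⁵ = 90320 N = 90.32 kN, compressive.
σ_{titanium alloy} = P / A = 90320 / 265 = 340.8 MPa.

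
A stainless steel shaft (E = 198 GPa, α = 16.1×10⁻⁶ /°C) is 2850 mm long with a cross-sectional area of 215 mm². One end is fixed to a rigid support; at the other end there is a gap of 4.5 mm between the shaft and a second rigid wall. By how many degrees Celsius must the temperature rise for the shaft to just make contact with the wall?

The gap closes when αΔT L = 4.5 mm, since the shaft is still unstressed at that instant.
So ΔT = g/(αL) = 4.5/(16.1×10⁻⁶ × 2850) = 98.07 °C.

ΔT ≈ 98.1 °C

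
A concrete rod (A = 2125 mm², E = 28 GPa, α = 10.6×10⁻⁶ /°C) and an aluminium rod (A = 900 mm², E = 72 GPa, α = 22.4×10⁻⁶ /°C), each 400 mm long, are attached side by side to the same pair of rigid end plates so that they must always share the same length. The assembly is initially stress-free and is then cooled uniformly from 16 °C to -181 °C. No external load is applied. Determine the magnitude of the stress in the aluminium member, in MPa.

σ ≈ 80.1 MPa (tensile)

The aluminium has the larger α, so on cooling it would change length more than the concrete if both were free. The rigid plates force a common final length, so the aluminium is put into tension and the concrete into compression, with equal and opposite forces P (no external load).
Equating the net (thermal + elastic) strains gives |α₁ − α₂|·ΔT = P·[1/(A₁E₁) + 1/(A₂E₂)].
|α₁ − α₂|·ΔT = 11.8×10⁻⁶ × 197 = 0.002325.
1/(A₁E₁) + 1/(A₂E₂) = 1/(2125×28×10³) + 1/(900×72×10³) = 3.224×10⁻⁸ N⁻¹.
So P = 0.002325 / 3.224×10⁻⁸ = 72.11 kN.
σ_{aluminium} = P/A₂ = 72110/900 = 80.12 MPa, tensile.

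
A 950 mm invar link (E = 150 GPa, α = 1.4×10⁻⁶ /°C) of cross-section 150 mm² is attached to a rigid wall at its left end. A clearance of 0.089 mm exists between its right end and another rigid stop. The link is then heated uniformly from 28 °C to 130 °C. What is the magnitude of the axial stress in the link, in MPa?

σ ≈ 7.37 MPa (compressive)

Unrestrained expansion: δ_free = αΔT L = 1.4×10⁻⁶ × 102 × 950 = 0.1357 mm.
After closing the 0.089 mm clearance, 0.1357 − 0.089 = 0.04666 mm of expansion remains to be suppressed by the wall.
So σ = E(δ_free − g)/L = 150×10³ × 0.04666/950 = 7.367 MPa.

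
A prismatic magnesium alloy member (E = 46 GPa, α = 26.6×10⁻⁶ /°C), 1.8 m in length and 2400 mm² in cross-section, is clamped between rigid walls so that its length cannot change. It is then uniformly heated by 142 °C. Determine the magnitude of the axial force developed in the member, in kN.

P ≈ 417 kN (compressive)

Full restraint means ε = 0, so the stress is σ = EαΔT = 46×10³ × 26.6×10⁻⁶ × 142 = 173.8 MPa.
Axial force P = σA = 173.8 × 2400 = 417000 N = 417 kN, compressive.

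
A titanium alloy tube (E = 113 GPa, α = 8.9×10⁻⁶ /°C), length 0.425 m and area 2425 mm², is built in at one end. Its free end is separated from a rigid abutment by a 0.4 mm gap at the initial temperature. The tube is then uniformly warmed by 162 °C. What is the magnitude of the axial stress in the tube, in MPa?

σ ≈ 56.6 MPa (compressive)

If the wall were absent the tube would grow by αΔT L = 8.9×10⁻⁶ × 162 × 425 = 0.6128 mm.
This exceeds the 0.4 mm gap, so the wall pushes back. The portion of expansion that must be recovered elastically is δ_free − gap = 0.6128 − 0.4 = 0.2128 mm.
So σ = E(δ_free − g)/L = 113×10³ × 0.2128/425 = 56.57 MPa.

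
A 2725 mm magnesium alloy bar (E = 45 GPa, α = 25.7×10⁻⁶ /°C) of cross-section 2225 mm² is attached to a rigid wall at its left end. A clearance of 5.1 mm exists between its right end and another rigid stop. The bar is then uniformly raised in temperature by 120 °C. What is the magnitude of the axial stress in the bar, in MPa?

σ ≈ 54.6 MPa (compressive)

Unrestrained expansion: δ_free = αΔT L = 25.7×10⁻⁶ × 120 × 2725 = 8.404 mm.
The gap closes (δ_free > 5.1 mm) and the wall then resists a further 8.404 − 5.1 = 3.304 mm of expansion.
So σ = E(δ_free − g)/L = 45×10³ × 3.304/2725 = 54.56 MPa.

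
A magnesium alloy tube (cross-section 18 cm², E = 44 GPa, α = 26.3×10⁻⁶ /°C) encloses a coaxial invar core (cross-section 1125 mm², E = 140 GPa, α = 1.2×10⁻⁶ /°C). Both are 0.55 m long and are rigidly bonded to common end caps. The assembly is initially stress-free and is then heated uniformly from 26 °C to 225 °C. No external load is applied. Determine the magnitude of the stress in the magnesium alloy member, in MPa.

σ ≈ 146 MPa (compressive)

Both members must finish at the same length. With the larger α, the magnesium alloy tends to over-expand; the plates restrain it, putting the magnesium alloy in compression and the invar in tension. With no external load the two internal forces are equal and opposite, magnitude P.
Compatibility of the two members (thermal + elastic change equal): (α₁ − α₂)ΔT = P·[1/(A₁E₁) + 1/(A₂E₂)].
|α₁ − α₂|·ΔT = 25.1×10⁻⁶ × 199 = 0.004995.
1/(A₁E₁) + 1/(A₂E₂) = 1/(1800×44×10³) + 1/(1125×140×10³) = 1.898×10⁻⁸ N⁻¹.
So P = 0.004995 / 1.898×10⁻⁸ = 263.2 kN.
σ_{magnesium alloy} = P/A₁ = 263200/1800 = 146.2 MPa, compressive.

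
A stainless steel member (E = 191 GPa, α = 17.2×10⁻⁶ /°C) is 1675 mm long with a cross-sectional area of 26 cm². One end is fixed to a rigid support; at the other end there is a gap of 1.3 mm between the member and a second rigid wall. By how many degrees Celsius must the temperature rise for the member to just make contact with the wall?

Contact occurs when the free expansion equals the gap: αΔT L = 1.3 mm.
ΔT = 1.3 / (17.2×10⁻⁶ × 1675) = 45.12 °C.

ΔT ≈ 45.1 °C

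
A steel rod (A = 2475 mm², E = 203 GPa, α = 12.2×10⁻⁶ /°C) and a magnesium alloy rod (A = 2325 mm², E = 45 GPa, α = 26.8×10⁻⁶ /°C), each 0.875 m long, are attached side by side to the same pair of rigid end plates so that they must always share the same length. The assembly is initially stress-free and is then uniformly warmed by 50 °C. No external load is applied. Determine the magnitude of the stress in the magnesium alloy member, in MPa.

σ ≈ 27.2 MPa (compressive)

Equilibrium of a rigid end plate with no external load gives equal and opposite internal forces ±P in the two members. Since α_{magnesium alloy} > α_{steel}, heating drives the magnesium alloy into compression and the steel into tension.
Equating the net (thermal + elastic) strains gives |α₁ − α₂|·ΔT = P·[1/(A₁E₁) + 1/(A₂E₂)].
|α₁ − α₂|·ΔT = 14.6×10⁻⁶ × 50 = 0.00073.
1/(A₁E₁) + 1/(A₂E₂) = 1/(2475×203×10³) + 1/(2325×45×10³) = 1.155×10⁻⁸ N⁻¹.
P = 0.00073 / 1.155×10⁻⁸ = 63210 N = 63.21 kN.
σ_{magnesium alloy} = P/A₂ = 63210/2325 = 27.19 MPa, compressive.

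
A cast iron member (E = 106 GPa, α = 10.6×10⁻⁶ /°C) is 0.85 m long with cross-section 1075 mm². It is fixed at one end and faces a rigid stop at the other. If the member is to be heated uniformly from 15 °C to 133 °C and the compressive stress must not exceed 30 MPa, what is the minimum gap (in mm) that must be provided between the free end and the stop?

g ≈ 0.823 mm

Free expansion if unrestrained: δ_free = αΔT L = 10.6×10⁻⁶ × 118 × 850 = 1.063 mm.
At the allowable stress the elastic shortening the wall may impose is σL/E = 30 × 850 / (106×10³) = 0.2406 mm.
So the gap has to take up the difference, g_min = δ_free − σL/E = 1.063 − 0.2406 = 0.8226 mm.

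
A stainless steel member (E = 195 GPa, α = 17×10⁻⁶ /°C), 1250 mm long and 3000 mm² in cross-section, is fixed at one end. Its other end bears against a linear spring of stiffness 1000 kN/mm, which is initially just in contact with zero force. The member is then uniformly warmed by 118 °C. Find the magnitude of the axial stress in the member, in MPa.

σ ≈ 266 MPa (compressive)

Free thermal expansion: δ_free = αΔT L = 17×10⁻⁶ × 118 × 1250 = 2.507 mm.
With a force P in the spring, the elastic change of the member is PL/(AE) and that of the spring is P/k; compatibility requires their sum to equal δ_free.
So P = δ_free / [L/(AE) + 1/k] = 2.507 / [ 1250/(3000×195×10³) + 1/(1000×10³) ].
P = 2.507 / 3.137×10⁻⁶ = 799400 N.
σ = P/A = 799400/3000 = 266.5 MPa.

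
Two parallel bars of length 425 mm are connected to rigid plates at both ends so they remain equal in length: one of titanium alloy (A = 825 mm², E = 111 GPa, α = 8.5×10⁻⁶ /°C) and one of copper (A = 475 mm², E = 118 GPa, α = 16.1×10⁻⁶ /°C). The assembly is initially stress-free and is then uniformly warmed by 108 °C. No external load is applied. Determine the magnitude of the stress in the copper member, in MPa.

σ ≈ 60.1 MPa (compressive)

Equilibrium of a rigid end plate with no external load gives equal and opposite internal forces ±P in the two members. Since α_{copper} > α_{titanium alloy}, heating drives the copper into compression and the titanium alloy into tension.
Equating the net (thermal + elastic) strains gives |α₁ − α₂|·ΔT = P·[1/(A₁E₁) + 1/(A₂E₂)].
|α₁ − α₂|·ΔT = 7.6×10⁻⁶ × 108 = 0.0008208.
1/(A₁E₁) + 1/(A₂E₂) = 1/(825×111×10³) + 1/(475×118×10³) = 2.876×10⁻⁸ N⁻¹.
So P = 0.0008208 / 2.876×10⁻⁸ = 28.54 kN.
σ_{copper} = P/A₂ = 28540/475 = 60.08 MPa, compressive.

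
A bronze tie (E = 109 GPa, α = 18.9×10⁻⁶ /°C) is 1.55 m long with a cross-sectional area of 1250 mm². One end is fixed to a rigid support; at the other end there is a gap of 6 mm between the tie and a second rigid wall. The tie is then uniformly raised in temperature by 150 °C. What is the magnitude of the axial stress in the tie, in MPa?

If the wall were absent the tie would grow by αΔT L = 18.9×10⁻⁶ × 150 × 1550 = 4.394 mm.
This is smaller than the 6 mm clearance, so the tie expands freely without reaching the stop — the stress is zero.

σ ≈ 0 MPa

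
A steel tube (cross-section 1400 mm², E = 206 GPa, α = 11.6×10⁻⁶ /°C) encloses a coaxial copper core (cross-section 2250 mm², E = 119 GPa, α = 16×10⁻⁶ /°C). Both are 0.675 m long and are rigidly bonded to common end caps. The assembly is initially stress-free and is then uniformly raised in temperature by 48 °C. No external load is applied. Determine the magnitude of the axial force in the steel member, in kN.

P ≈ 29.3 kN (tensile in the steel)

Equilibrium of a rigid end plate with no external load gives equal and opposite internal forces ±P in the two members. Since α_{copper} > α_{steel}, heating drives the copper into compression and the steel into tension.
Setting the final lengths equal and cancelling L: (α₁ − α₂)ΔT = P/(A₁E₁) + P/(A₂E₂).
|α₁ − α₂|·ΔT = 4.4×10⁻⁶ × 48 = 0.0002112.
1/(A₁E₁) + 1/(A₂E₂) = 1/(1400×206×10³) + 1/(2250×119×10³) = 7.202×10⁻⁹ N⁻¹.
P = 0.0002112 / 7.202×10⁻⁹ = 29320 N = 29.32 kN.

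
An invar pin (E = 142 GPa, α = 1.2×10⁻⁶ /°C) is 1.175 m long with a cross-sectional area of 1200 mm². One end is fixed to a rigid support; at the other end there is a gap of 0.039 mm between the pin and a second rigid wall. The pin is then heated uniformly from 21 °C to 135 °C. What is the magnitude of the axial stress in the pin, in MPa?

Unrestrained expansion: δ_free = αΔT L = 1.2×10⁻⁶ × 114 × 1175 = 0.1607 mm.
This exceeds the 0.039 mm gap, so the wall pushes back. The portion of expansion that must be recovered elastically is δ_free − gap = 0.1607 − 0.039 = 0.1217 mm.
So σ = E(δ_free − g)/L = 142×10³ × 0.1217/1175 = 14.71 MPa.

σ ≈ 14.7 MPa (compressive)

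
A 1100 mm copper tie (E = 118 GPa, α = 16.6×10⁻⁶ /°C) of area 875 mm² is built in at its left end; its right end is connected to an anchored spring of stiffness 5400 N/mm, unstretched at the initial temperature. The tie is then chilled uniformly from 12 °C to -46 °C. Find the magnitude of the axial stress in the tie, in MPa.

σ ≈ 6.18 MPa (tensile)

If the spring were absent the tie would shorten by αΔT L = 16.6×10⁻⁶ × 58 × 1100 = 1.059 mm.
Let P be the tensile force in the spring. The tie extends elastically by PL/(AE) and the spring stretches by P/k; together these equal δ_free.
P [ L/(AE) + 1/k ] = δ_free → P [ 1100/(875×118×10³) + 1/(5400) ] = 1.059.
P = 1.059 / 0.0001958 = 5408 N.
σ = P/A = 5408/875 = 6.18 MPa.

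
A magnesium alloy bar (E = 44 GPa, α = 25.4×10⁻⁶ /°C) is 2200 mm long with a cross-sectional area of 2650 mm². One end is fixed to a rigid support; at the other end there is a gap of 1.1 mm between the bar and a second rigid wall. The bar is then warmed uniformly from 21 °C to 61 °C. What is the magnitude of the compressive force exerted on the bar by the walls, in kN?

P ≈ 60.2 kN

Unrestrained expansion: δ_free = αΔT L = 25.4×10⁻⁶ × 40 × 2200 = 2.235 mm.
After closing the 1.1 mm clearance, 2.235 − 1.1 = 1.135 mm of expansion remains to be suppressed by the wall.
So σ = E(δ_free − g)/L = 44×10³ × 1.135/2200 = 22.7 MPa.
P = σA = 22.7 × 2650 = 60.17 kN.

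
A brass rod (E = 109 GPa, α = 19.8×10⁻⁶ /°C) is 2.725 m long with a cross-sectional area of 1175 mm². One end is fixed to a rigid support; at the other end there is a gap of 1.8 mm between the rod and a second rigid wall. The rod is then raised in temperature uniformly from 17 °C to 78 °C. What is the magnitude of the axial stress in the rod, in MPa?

Unrestrained expansion: δ_free = αΔT L = 19.8×10⁻⁶ × 61 × 2725 = 3.291 mm.
This exceeds the 1.8 mm gap, so the wall pushes back. The portion of expansion that must be recovered elastically is δ_free − gap = 3.291 − 1.8 = 1.491 mm.
That suppressed elongation corresponds to σ = E·Δ/L = 109×10³ × 1.491/2725 = 59.65 MPa.

σ ≈ 59.7 MPa (compressive)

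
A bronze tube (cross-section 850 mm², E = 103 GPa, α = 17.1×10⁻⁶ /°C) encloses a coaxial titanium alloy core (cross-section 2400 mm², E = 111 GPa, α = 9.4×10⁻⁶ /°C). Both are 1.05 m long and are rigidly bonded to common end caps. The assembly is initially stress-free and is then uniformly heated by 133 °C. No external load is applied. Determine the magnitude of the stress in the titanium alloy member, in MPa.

σ ≈ 28.1 MPa (tensile)

The bronze has the larger α, so on heating it would change length more than the titanium alloy if both were free. The rigid plates force a common final length, so the bronze is put into compression and the titanium alloy into tension, with equal and opposite forces P (no external load).
Compatibility of the two members (thermal + elastic change equal): (α₁ − α₂)ΔT = P·[1/(A₁E₁) + 1/(A₂E₂)].
|α₁ − α₂|·ΔT = 7.7×10⁻⁶ × 133 = 0.001024.
1/(A₁E₁) + 1/(A₂E₂) = 1/(850×103×10³) + 1/(2400×111×10³) = 1.518×10⁻⁸ N⁻¹.
P = 0.001024 / 1.518×10⁻⁸ = 67480 N = 67.48 kN.
σ_{titanium alloy} = P/A₂ = 67480/2400 = 28.12 MPa, tensile.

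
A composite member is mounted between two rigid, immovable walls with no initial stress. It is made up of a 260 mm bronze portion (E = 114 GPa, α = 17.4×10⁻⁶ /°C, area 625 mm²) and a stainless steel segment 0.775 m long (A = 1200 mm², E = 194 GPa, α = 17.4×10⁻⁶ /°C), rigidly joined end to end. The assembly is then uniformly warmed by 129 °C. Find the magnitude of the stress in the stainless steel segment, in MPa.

σ ≈ 277 MPa (compressive)

If the supports were absent, the total length change would be Σ αᵢΔT Lᵢ = 17.4×10⁻⁶×129×260 + 17.4×10⁻⁶×129×775 = 2.323 mm.
The walls prevent any net length change, so an axial force P (same in every segment) develops. Compatibility: P · Σ Lᵢ/(AᵢEᵢ) = δ_free.
The series flexibility is Σ Lᵢ/(AᵢEᵢ) = 260/(625×114×10³) + 775/(1200×194×10³) = 6.978×10⁻⁶ mm/N.
P = 2.323 / 6.978×10⁻⁶ = 332900 N = 332.9 kN, compressive.
σ_{stainless steel} = P / A = 332900 / 1200 = 277.4 MPa.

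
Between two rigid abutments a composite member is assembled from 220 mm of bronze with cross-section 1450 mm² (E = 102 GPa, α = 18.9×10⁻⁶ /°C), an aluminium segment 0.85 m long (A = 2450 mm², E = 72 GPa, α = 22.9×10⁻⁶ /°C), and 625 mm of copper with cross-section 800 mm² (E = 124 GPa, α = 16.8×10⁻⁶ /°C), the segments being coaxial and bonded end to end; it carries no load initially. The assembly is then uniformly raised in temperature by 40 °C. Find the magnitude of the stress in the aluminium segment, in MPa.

If the supports were absent, the total length change would be Σ αᵢΔT Lᵢ = 18.9×10⁻⁶×40×220 + 22.9×10⁻⁶×40×850 + 16.8×10⁻⁶×40×625 = 1.365 mm.
The walls prevent any net length change, so an axial force P (same in every segment) develops. Compatibility: P · Σ Lᵢ/(AᵢEᵢ) = δ_free.
The series flexibility is Σ Lᵢ/(AᵢEᵢ) = 220/(1450×102×10³) + 850/(2450×72×10³) + 625/(800×124×10³) = 1.261×10⁻⁵ mm/N.
So P = 1.365 / 1.261×10⁻⁵ = 108.3 kN, compressive.
σ_{aluminium} = P / A = 108300 / 2450 = 44.19 MPa.

σ ≈ 44.2 MPa (compressive)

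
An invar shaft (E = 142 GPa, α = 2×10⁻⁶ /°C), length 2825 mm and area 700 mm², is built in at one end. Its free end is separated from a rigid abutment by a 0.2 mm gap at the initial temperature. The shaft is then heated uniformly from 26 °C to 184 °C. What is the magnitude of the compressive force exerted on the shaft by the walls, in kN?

Unrestrained expansion: δ_free = αΔT L = 2×10⁻⁶ × 158 × 2825 = 0.8927 mm.
After closing the 0.2 mm clearance, 0.8927 − 0.2 = 0.6927 mm of expansion remains to be suppressed by the wall.
So σ = E(δ_free − g)/L = 142×10³ × 0.6927/2825 = 34.82 MPa.
P = σA = 34.82 × 700 = 24.37 kN.

P ≈ 24.4 kN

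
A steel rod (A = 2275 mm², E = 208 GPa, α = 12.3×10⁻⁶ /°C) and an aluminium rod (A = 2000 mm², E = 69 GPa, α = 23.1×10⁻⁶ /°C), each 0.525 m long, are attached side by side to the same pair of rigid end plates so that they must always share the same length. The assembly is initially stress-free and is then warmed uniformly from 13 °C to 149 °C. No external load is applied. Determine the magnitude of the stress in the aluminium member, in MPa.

σ ≈ 78.5 MPa (compressive)

Equilibrium of a rigid end plate with no external load gives equal and opposite internal forces ±P in the two members. Since α_{aluminium} > α_{steel}, heating drives the aluminium into compression and the steel into tension.
Equating the net (thermal + elastic) strains gives |α₁ − α₂|·ΔT = P·[1/(A₁E₁) + 1/(A₂E₂)].
|α₁ − α₂|·ΔT = 10.8×10⁻⁶ × 136 = 0.001469.
1/(A₁E₁) + 1/(A₂E₂) = 1/(2275×208×10³) + 1/(2000×69×10³) = 9.36×10⁻⁹ N⁻¹.
So P = 0.001469 / 9.36×10⁻⁹ = 156.9 kN.
σ_{aluminium} = P/A₂ = 156900/2000 = 78.46 MPa, compressive.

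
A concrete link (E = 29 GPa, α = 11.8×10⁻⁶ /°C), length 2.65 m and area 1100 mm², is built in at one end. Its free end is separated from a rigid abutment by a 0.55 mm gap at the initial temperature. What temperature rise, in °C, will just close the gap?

ΔT ≈ 17.6 °C

The gap closes when αΔT L = 0.55 mm, since the link is still unstressed at that instant.
ΔT = 0.55 / (11.8×10⁻⁶ × 2650) = 17.59 °C.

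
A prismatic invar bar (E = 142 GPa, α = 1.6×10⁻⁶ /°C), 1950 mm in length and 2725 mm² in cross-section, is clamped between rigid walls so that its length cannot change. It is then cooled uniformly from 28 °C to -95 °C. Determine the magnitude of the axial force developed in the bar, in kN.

With zero net strain, σ = E·αΔT = 142 GPa × 1.6×10⁻⁶ × 123 = 27.95 MPa.
Then P = σA = 27.95 × 2725 mm² = 76.15 kN, tensile.

P ≈ 76.2 kN (tensile)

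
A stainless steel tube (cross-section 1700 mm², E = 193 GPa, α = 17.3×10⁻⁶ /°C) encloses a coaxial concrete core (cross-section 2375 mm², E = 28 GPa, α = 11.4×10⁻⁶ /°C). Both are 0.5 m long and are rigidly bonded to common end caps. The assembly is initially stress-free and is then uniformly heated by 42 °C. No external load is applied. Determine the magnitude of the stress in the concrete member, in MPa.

Both members must finish at the same length. With the larger α, the stainless steel tends to over-expand; the plates restrain it, putting the stainless steel in compression and the concrete in tension. With no external load the two internal forces are equal and opposite, magnitude P.
Compatibility of the two members (thermal + elastic change equal): (α₁ − α₂)ΔT = P·[1/(A₁E₁) + 1/(A₂E₂)].
|α₁ − α₂|·ΔT = 5.9×10⁻⁶ × 42 = 0.0002478.
1/(A₁E₁) + 1/(A₂E₂) = 1/(1700×193×10³) + 1/(2375×28×10³) = 1.809×10⁻⁸ N⁻¹.
So P = 0.0002478 / 1.809×10⁻⁸ = 13.7 kN.
σ_{concrete} = P/A₂ = 13700/2375 = 5.769 MPa, tensile.

σ ≈ 5.77 MPa (tensile)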